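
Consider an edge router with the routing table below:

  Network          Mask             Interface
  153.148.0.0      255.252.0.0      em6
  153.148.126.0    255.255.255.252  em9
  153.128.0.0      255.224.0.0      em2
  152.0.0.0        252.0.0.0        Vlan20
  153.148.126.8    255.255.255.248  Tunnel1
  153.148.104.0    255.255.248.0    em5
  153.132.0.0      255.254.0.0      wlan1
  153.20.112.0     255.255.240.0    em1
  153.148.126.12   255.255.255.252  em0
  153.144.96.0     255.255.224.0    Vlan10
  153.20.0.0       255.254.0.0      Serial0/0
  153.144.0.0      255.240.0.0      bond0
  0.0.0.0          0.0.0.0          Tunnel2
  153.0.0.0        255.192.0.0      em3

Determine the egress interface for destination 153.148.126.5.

Routes whose prefix contains 153.148.126.5:
  0.0.0.0/0 (default, matches everything) -> Tunnel2
  152.0.0.0/6 (152.0.0.0 - 155.255.255.255) -> Vlan20
  153.128.0.0/11 (153.128.0.0 - 153.159.255.255) -> em2
  153.144.0.0/12 (153.144.0.0 - 153.159.255.255) -> bond0
  153.148.0.0/14 (153.148.0.0 - 153.151.255.255) -> em6
More-specific entries that do NOT match:
  153.148.126.0/30 (153.148.126.0 - 153.148.126.3) does not contain 153.148.126.5
  153.148.126.12/30 (153.148.126.12 - 153.148.126.15) does not contain 153.148.126.5
  153.148.126.8/29 (153.148.126.8 - 153.148.126.15) does not contain 153.148.126.5
  153.148.104.0/21 (153.148.104.0 - 153.148.111.255) does not contain 153.148.126.5
  153.20.112.0/20 (153.20.112.0 - 153.20.127.255) does not contain 153.148.126.5
  153.144.96.0/19 (153.144.96.0 - 153.144.127.255) does not contain 153.148.126.5
  153.132.0.0/15 (153.132.0.0 - 153.133.255.255) does not contain 153.148.126.5
  153.20.0.0/15 (153.20.0.0 - 153.21.255.255) does not contain 153.148.126.5
Longest matching prefix is /14 -> interface em6.

em6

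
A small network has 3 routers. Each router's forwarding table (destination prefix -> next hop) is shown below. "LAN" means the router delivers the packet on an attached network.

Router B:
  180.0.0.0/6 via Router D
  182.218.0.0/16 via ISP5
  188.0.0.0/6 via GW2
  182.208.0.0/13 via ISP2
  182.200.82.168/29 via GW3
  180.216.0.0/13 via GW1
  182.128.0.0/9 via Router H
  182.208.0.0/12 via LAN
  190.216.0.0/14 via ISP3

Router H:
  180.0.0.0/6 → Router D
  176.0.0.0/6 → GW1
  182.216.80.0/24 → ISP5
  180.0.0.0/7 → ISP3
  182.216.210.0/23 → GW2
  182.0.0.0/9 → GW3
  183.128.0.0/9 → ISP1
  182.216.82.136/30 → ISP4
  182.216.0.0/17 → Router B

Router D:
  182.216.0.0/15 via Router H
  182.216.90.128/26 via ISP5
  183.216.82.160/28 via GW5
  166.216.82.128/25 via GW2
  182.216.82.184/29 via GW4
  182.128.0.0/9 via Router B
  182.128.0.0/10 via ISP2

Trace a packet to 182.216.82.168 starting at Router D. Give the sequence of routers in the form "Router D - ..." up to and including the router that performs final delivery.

At Router D: longest match for 182.216.82.168 is 182.216.0.0/15 -> Router H
At Router H: longest match for 182.216.82.168 is 182.216.0.0/17 -> Router B
At Router B: longest match for 182.216.82.168 is 182.208.0.0/12 -> LAN

Router D - Router H - Router B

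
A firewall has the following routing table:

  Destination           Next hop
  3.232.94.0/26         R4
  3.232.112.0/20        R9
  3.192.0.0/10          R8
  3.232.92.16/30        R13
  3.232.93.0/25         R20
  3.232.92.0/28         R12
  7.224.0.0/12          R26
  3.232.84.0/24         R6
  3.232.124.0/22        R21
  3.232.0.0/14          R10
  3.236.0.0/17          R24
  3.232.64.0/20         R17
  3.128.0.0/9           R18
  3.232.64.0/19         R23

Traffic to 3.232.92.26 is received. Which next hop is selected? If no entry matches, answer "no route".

Routes whose prefix contains 3.232.92.26:
  3.128.0.0/9 (3.128.0.0 - 3.255.255.255) -> R18
  3.192.0.0/10 (3.192.0.0 - 3.255.255.255) -> R8
  3.232.0.0/14 (3.232.0.0 - 3.235.255.255) -> R10
  3.232.64.0/19 (3.232.64.0 - 3.232.95.255) -> R23
More-specific entries that do NOT match:
  3.232.92.16/30 (3.232.92.16 - 3.232.92.19) does not contain 3.232.92.26
  3.232.92.0/28 (3.232.92.0 - 3.232.92.15) does not contain 3.232.92.26
  3.232.94.0/26 (3.232.94.0 - 3.232.94.63) does not contain 3.232.92.26
  3.232.93.0/25 (3.232.93.0 - 3.232.93.127) does not contain 3.232.92.26
  3.232.84.0/24 (3.232.84.0 - 3.232.84.255) does not contain 3.232.92.26
  3.232.124.0/22 (3.232.124.0 - 3.232.127.255) does not contain 3.232.92.26
  3.232.112.0/20 (3.232.112.0 - 3.232.127.255) does not contain 3.232.92.26
  3.232.64.0/20 (3.232.64.0 - 3.232.79.255) does not contain 3.232.92.26
Longest matching prefix is /19 -> next hop R23.

R23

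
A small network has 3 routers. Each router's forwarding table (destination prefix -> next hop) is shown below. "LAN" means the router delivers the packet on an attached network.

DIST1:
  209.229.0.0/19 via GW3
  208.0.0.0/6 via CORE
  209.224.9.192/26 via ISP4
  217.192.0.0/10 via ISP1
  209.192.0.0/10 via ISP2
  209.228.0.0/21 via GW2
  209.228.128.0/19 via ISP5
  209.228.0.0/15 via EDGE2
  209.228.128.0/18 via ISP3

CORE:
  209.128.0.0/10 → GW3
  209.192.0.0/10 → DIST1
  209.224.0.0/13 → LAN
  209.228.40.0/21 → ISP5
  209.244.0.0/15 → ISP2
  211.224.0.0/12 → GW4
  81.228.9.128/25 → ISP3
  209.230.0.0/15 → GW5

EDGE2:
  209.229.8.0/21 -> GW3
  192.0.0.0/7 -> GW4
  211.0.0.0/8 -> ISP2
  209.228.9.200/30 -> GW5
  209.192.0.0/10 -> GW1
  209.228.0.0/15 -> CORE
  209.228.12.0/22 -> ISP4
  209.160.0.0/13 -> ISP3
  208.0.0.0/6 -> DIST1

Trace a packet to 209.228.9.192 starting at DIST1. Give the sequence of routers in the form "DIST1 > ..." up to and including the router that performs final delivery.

DIST1 > EDGE2 > CORE

At DIST1: longest match for 209.228.9.192 is 209.228.0.0/15 -> EDGE2
At EDGE2: longest match for 209.228.9.192 is 209.228.0.0/15 -> CORE
At CORE: longest match for 209.228.9.192 is 209.224.0.0/13 -> LAN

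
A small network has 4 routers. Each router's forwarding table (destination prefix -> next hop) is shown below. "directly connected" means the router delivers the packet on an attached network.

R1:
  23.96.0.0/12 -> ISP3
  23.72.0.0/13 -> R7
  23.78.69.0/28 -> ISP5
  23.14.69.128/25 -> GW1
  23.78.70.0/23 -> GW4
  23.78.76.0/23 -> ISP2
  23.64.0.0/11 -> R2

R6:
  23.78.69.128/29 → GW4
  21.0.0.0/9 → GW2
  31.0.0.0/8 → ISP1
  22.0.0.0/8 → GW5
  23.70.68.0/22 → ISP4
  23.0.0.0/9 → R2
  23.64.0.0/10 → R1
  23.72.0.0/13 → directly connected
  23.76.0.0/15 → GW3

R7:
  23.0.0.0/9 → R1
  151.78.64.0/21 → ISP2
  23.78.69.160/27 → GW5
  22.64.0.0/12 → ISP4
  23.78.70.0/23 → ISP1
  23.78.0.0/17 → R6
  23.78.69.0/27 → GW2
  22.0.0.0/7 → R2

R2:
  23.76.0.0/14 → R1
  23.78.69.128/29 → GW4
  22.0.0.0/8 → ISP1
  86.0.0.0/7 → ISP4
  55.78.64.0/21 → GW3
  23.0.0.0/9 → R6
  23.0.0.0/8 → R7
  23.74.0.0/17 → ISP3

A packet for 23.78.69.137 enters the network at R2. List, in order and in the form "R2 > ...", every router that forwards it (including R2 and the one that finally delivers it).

R2 > R1 > R7 > R6

At R2: longest match for 23.78.69.137 is 23.76.0.0/14 -> R1
At R1: longest match for 23.78.69.137 is 23.72.0.0/13 -> R7
At R7: longest match for 23.78.69.137 is 23.78.0.0/17 -> R6
At R6: longest match for 23.78.69.137 is 23.72.0.0/13 -> directly connected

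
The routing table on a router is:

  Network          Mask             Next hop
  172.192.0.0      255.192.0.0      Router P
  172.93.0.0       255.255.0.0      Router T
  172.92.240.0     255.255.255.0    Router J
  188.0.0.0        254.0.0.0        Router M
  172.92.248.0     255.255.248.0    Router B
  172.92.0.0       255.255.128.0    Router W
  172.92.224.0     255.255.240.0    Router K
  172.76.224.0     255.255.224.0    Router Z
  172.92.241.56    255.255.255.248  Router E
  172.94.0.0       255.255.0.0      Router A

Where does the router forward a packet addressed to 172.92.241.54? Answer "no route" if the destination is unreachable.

No entry's prefix contains 172.92.241.54; there is no default route.

no route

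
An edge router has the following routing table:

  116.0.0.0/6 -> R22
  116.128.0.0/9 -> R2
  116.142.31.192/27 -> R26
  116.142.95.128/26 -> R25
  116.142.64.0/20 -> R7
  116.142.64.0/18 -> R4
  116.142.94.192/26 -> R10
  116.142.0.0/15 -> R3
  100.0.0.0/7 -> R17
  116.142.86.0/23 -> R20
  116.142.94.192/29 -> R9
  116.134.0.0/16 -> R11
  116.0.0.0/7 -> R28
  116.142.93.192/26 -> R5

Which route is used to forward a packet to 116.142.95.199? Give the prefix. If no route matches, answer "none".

116.142.64.0/18

Entries matching 116.142.95.199:
  116.0.0.0/6 (116.0.0.0 - 119.255.255.255)
  116.0.0.0/7 (116.0.0.0 - 117.255.255.255)
  116.128.0.0/9 (116.128.0.0 - 116.255.255.255)
  116.142.0.0/15 (116.142.0.0 - 116.143.255.255)
  116.142.64.0/18 (116.142.64.0 - 116.142.127.255)
Most specific is 116.142.64.0/18.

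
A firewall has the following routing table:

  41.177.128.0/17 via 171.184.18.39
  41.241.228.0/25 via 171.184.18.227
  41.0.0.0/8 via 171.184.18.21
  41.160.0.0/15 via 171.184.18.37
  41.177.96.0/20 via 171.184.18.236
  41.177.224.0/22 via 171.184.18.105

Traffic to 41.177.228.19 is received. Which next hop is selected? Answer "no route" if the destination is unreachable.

Routes whose prefix contains 41.177.228.19:
  41.0.0.0/8 (41.0.0.0 - 41.255.255.255) -> 171.184.18.21
  41.177.128.0/17 (41.177.128.0 - 41.177.255.255) -> 171.184.18.39
More-specific entries that do NOT match:
  41.241.228.0/25 (41.241.228.0 - 41.241.228.127) does not contain 41.177.228.19
  41.177.224.0/22 (41.177.224.0 - 41.177.227.255) does not contain 41.177.228.19
  41.177.96.0/20 (41.177.96.0 - 41.177.111.255) does not contain 41.177.228.19
Longest matching prefix is /17 -> next hop 171.184.18.39.

171.184.18.39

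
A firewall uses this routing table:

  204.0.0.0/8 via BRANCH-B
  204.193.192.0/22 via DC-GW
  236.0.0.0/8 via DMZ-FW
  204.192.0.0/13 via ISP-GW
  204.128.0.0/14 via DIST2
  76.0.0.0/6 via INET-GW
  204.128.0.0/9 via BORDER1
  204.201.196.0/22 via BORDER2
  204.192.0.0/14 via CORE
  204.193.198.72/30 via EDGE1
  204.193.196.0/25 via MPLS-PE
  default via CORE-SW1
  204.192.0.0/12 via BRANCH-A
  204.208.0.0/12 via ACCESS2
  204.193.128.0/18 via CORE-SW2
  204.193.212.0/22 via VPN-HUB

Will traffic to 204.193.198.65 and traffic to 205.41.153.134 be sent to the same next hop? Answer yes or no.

204.193.198.65: longest match 204.192.0.0/14 -> CORE
205.41.153.134: longest match 0.0.0.0/0 -> CORE-SW1

no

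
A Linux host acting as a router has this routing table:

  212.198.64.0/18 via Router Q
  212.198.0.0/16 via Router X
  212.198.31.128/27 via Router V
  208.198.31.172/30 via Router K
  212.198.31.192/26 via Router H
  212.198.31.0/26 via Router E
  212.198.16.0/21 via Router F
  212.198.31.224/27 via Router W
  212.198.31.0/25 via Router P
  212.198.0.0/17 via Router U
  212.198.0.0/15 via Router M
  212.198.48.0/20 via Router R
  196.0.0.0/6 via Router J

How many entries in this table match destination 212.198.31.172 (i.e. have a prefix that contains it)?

3

Prefixes containing 212.198.31.172:
  212.198.0.0/15 (212.198.0.0 - 212.199.255.255)
  212.198.0.0/16 (212.198.0.0 - 212.198.255.255)
  212.198.0.0/17 (212.198.0.0 - 212.198.127.255)
Total matching entries: 3.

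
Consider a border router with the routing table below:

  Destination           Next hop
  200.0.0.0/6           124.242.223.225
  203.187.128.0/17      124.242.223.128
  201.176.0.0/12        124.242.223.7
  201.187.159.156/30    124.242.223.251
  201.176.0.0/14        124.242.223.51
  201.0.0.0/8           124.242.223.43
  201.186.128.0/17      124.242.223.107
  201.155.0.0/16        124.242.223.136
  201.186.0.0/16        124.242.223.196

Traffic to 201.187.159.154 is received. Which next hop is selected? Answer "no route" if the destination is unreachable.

Routes whose prefix contains 201.187.159.154:
  200.0.0.0/6 (200.0.0.0 - 203.255.255.255) -> 124.242.223.225
  201.0.0.0/8 (201.0.0.0 - 201.255.255.255) -> 124.242.223.43
  201.176.0.0/12 (201.176.0.0 - 201.191.255.255) -> 124.242.223.7
More-specific entries that do NOT match:
  201.187.159.156/30 (201.187.159.156 - 201.187.159.159) does not contain 201.187.159.154
  203.187.128.0/17 (203.187.128.0 - 203.187.255.255) does not contain 201.187.159.154
  201.186.128.0/17 (201.186.128.0 - 201.186.255.255) does not contain 201.187.159.154
  201.155.0.0/16 (201.155.0.0 - 201.155.255.255) does not contain 201.187.159.154
  201.186.0.0/16 (201.186.0.0 - 201.186.255.255) does not contain 201.187.159.154
  201.176.0.0/14 (201.176.0.0 - 201.179.255.255) does not contain 201.187.159.154
Longest matching prefix is /12 -> next hop 124.242.223.7.

124.242.223.7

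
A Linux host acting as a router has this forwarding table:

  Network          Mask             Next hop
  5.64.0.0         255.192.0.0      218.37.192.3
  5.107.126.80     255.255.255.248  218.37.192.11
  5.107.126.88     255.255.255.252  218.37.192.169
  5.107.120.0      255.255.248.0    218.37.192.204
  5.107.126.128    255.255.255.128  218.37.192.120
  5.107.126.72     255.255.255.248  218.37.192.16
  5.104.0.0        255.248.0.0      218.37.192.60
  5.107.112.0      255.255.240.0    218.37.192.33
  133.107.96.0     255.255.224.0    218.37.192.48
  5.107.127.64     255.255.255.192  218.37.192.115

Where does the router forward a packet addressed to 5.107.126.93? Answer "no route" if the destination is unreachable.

218.37.192.204

Routes whose prefix contains 5.107.126.93:
  5.64.0.0/10 (5.64.0.0 - 5.127.255.255) -> 218.37.192.3
  5.104.0.0/13 (5.104.0.0 - 5.111.255.255) -> 218.37.192.60
  5.107.112.0/20 (5.107.112.0 - 5.107.127.255) -> 218.37.192.33
  5.107.120.0/21 (5.107.120.0 - 5.107.127.255) -> 218.37.192.204
More-specific entries that do NOT match:
  5.107.126.88/30 (5.107.126.88 - 5.107.126.91) does not contain 5.107.126.93
  5.107.126.80/29 (5.107.126.80 - 5.107.126.87) does not contain 5.107.126.93
  5.107.126.72/29 (5.107.126.72 - 5.107.126.79) does not contain 5.107.126.93
  5.107.127.64/26 (5.107.127.64 - 5.107.127.127) does not contain 5.107.126.93
  5.107.126.128/25 (5.107.126.128 - 5.107.126.255) does not contain 5.107.126.93
Longest matching prefix is /21 -> next hop 218.37.192.204.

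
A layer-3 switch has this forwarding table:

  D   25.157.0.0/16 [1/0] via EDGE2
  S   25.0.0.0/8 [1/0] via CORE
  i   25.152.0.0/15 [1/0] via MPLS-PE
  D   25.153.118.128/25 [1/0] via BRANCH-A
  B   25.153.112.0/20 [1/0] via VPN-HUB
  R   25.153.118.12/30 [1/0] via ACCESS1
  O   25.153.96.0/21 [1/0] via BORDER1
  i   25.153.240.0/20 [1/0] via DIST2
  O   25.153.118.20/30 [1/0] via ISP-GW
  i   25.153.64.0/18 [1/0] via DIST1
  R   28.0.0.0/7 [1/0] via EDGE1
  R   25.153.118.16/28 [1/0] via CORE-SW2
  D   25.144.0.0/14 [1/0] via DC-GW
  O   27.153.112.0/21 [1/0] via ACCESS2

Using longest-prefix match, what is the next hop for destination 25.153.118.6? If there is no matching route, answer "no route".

Routes whose prefix contains 25.153.118.6:
  25.0.0.0/8 (25.0.0.0 - 25.255.255.255) -> CORE
  25.152.0.0/15 (25.152.0.0 - 25.153.255.255) -> MPLS-PE
  25.153.64.0/18 (25.153.64.0 - 25.153.127.255) -> DIST1
  25.153.112.0/20 (25.153.112.0 - 25.153.127.255) -> VPN-HUB
More-specific entries that do NOT match:
  25.153.118.12/30 (25.153.118.12 - 25.153.118.15) does not contain 25.153.118.6
  25.153.118.20/30 (25.153.118.20 - 25.153.118.23) does not contain 25.153.118.6
  25.153.118.16/28 (25.153.118.16 - 25.153.118.31) does not contain 25.153.118.6
  25.153.118.128/25 (25.153.118.128 - 25.153.118.255) does not contain 25.153.118.6
  25.153.96.0/21 (25.153.96.0 - 25.153.103.255) does not contain 25.153.118.6
  27.153.112.0/21 (27.153.112.0 - 27.153.119.255) does not contain 25.153.118.6
Longest matching prefix is /20 -> next hop VPN-HUB.

VPN-HUB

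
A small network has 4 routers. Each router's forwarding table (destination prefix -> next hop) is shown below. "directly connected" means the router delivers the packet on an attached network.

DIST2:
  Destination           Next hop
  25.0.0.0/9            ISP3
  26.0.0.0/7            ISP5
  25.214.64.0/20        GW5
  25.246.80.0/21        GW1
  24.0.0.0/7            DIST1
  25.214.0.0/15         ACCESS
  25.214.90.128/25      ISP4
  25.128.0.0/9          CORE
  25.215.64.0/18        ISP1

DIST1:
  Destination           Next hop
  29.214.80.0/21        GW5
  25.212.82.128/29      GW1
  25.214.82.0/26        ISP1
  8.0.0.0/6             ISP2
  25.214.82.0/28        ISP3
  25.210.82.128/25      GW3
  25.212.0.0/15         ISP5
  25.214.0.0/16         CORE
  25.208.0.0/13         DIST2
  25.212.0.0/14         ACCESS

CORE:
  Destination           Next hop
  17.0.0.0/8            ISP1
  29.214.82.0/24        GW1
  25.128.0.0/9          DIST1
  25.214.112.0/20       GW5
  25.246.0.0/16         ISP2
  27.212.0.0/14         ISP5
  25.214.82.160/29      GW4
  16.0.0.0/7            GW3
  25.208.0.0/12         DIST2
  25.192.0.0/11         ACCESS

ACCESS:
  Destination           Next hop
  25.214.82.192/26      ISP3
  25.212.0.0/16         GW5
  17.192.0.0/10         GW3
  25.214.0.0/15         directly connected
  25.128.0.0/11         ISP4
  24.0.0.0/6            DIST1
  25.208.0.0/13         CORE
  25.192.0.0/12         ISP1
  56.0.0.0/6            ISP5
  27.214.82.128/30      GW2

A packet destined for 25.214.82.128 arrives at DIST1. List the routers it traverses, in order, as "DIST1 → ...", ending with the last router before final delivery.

DIST1 → CORE → DIST2 → ACCESS

At DIST1: longest match for 25.214.82.128 is 25.214.0.0/16 -> CORE
At CORE: longest match for 25.214.82.128 is 25.208.0.0/12 -> DIST2
At DIST2: longest match for 25.214.82.128 is 25.214.0.0/15 -> ACCESS
At ACCESS: longest match for 25.214.82.128 is 25.214.0.0/15 -> directly connected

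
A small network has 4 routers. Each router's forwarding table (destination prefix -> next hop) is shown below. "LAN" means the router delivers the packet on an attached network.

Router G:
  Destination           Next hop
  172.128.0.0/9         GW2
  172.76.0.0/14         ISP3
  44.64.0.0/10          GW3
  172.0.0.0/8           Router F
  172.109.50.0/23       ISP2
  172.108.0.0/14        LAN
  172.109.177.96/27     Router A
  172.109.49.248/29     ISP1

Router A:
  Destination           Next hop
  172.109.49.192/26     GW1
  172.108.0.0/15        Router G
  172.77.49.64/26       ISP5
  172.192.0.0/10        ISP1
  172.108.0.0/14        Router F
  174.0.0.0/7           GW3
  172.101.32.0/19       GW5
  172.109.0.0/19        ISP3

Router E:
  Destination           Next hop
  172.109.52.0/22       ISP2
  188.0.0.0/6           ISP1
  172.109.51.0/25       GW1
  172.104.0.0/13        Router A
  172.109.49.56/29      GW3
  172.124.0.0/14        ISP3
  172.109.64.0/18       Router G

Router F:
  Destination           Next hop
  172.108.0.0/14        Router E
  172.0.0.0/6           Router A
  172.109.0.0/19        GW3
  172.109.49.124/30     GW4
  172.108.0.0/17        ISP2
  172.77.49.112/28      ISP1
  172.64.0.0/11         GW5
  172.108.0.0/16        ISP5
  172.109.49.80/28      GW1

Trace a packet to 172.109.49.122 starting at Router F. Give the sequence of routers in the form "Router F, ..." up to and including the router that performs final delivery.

Router F, Router E, Router A, Router G

At Router F: longest match for 172.109.49.122 is 172.108.0.0/14 -> Router E
At Router E: longest match for 172.109.49.122 is 172.104.0.0/13 -> Router A
At Router A: longest match for 172.109.49.122 is 172.108.0.0/15 -> Router G
At Router G: longest match for 172.109.49.122 is 172.108.0.0/14 -> LAN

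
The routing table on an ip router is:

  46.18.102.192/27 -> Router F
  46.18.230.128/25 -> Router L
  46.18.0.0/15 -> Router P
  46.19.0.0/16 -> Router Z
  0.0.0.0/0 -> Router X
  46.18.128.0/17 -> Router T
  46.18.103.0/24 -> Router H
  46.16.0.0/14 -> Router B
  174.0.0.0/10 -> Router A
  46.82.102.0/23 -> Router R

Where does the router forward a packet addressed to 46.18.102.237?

Routes whose prefix contains 46.18.102.237:
  0.0.0.0/0 (default, matches everything) -> Router X
  46.16.0.0/14 (46.16.0.0 - 46.19.255.255) -> Router B
  46.18.0.0/15 (46.18.0.0 - 46.19.255.255) -> Router P
More-specific entries that do NOT match:
  46.18.102.192/27 (46.18.102.192 - 46.18.102.223) does not contain 46.18.102.237
  46.18.230.128/25 (46.18.230.128 - 46.18.230.255) does not contain 46.18.102.237
  46.18.103.0/24 (46.18.103.0 - 46.18.103.255) does not contain 46.18.102.237
  46.82.102.0/23 (46.82.102.0 - 46.82.103.255) does not contain 46.18.102.237
  46.18.128.0/17 (46.18.128.0 - 46.18.255.255) does not contain 46.18.102.237
  46.19.0.0/16 (46.19.0.0 - 46.19.255.255) does not contain 46.18.102.237
Longest matching prefix is /15 -> next hop Router P.

Router P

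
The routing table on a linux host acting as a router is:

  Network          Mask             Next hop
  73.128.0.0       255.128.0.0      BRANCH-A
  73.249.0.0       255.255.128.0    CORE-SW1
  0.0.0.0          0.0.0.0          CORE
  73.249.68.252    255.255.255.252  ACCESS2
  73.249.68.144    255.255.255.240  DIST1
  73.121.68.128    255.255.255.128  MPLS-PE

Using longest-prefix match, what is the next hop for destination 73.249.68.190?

Routes whose prefix contains 73.249.68.190:
  0.0.0.0/0 (default, matches everything) -> CORE
  73.128.0.0/9 (73.128.0.0 - 73.255.255.255) -> BRANCH-A
  73.249.0.0/17 (73.249.0.0 - 73.249.127.255) -> CORE-SW1
More-specific entries that do NOT match:
  73.249.68.252/30 (73.249.68.252 - 73.249.68.255) does not contain 73.249.68.190
  73.249.68.144/28 (73.249.68.144 - 73.249.68.159) does not contain 73.249.68.190
  73.121.68.128/25 (73.121.68.128 - 73.121.68.255) does not contain 73.249.68.190
Longest matching prefix is /17 -> next hop CORE-SW1.

CORE-SW1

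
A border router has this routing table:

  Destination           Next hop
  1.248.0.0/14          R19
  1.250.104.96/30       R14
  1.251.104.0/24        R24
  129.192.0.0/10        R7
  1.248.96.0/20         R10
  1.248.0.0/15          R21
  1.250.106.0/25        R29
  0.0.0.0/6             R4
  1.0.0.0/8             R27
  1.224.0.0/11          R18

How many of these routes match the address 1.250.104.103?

4

Prefixes containing 1.250.104.103:
  0.0.0.0/6 (0.0.0.0 - 3.255.255.255)
  1.0.0.0/8 (1.0.0.0 - 1.255.255.255)
  1.224.0.0/11 (1.224.0.0 - 1.255.255.255)
  1.248.0.0/14 (1.248.0.0 - 1.251.255.255)
Total matching entries: 4.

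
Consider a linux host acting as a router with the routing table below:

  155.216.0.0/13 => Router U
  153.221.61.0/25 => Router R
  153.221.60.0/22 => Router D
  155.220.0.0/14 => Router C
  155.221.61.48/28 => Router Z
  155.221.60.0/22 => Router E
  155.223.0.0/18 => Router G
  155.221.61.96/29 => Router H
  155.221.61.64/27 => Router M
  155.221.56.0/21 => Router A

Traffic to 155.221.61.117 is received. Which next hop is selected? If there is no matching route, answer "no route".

Routes whose prefix contains 155.221.61.117:
  155.216.0.0/13 (155.216.0.0 - 155.223.255.255) -> Router U
  155.220.0.0/14 (155.220.0.0 - 155.223.255.255) -> Router C
  155.221.56.0/21 (155.221.56.0 - 155.221.63.255) -> Router A
  155.221.60.0/22 (155.221.60.0 - 155.221.63.255) -> Router E
More-specific entries that do NOT match:
  155.221.61.96/29 (155.221.61.96 - 155.221.61.103) does not contain 155.221.61.117
  155.221.61.48/28 (155.221.61.48 - 155.221.61.63) does not contain 155.221.61.117
  155.221.61.64/27 (155.221.61.64 - 155.221.61.95) does not contain 155.221.61.117
  153.221.61.0/25 (153.221.61.0 - 153.221.61.127) does not contain 155.221.61.117
Longest matching prefix is /22 -> next hop Router E.

Router E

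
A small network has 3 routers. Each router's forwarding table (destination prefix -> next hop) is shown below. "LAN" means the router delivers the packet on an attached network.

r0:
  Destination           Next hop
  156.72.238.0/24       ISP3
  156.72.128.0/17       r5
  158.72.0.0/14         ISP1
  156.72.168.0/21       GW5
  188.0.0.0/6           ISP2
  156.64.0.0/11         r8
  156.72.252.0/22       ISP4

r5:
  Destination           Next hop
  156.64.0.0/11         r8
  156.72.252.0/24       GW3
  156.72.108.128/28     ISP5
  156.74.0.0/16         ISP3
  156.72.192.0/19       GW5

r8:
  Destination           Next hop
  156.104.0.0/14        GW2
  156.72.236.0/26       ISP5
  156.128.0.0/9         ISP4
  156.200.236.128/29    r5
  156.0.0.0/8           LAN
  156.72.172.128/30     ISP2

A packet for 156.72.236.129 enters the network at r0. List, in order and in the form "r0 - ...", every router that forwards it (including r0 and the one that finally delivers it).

r0 - r5 - r8

At r0: longest match for 156.72.236.129 is 156.72.128.0/17 -> r5
At r5: longest match for 156.72.236.129 is 156.64.0.0/11 -> r8
At r8: longest match for 156.72.236.129 is 156.0.0.0/8 -> LAN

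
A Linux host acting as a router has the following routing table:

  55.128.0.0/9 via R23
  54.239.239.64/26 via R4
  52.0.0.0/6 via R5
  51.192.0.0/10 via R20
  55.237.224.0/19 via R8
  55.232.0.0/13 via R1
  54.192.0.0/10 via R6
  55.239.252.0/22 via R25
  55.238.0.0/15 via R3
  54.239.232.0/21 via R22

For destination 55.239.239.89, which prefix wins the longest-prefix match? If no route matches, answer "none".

Entries matching 55.239.239.89:
  52.0.0.0/6 (52.0.0.0 - 55.255.255.255)
  55.128.0.0/9 (55.128.0.0 - 55.255.255.255)
  55.232.0.0/13 (55.232.0.0 - 55.239.255.255)
  55.238.0.0/15 (55.238.0.0 - 55.239.255.255)
Most specific is 55.238.0.0/15.

55.238.0.0/15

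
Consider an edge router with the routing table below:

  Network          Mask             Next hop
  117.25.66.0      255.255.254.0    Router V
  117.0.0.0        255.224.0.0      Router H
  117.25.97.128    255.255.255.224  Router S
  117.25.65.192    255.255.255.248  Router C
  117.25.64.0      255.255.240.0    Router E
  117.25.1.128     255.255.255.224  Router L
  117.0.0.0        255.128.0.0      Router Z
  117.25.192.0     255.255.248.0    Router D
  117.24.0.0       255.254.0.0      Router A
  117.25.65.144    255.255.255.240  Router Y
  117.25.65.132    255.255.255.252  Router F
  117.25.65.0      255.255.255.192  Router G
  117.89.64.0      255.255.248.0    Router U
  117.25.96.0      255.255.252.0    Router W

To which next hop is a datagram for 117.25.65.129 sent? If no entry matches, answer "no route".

Routes whose prefix contains 117.25.65.129:
  117.0.0.0/9 (117.0.0.0 - 117.127.255.255) -> Router Z
  117.0.0.0/11 (117.0.0.0 - 117.31.255.255) -> Router H
  117.24.0.0/15 (117.24.0.0 - 117.25.255.255) -> Router A
  117.25.64.0/20 (117.25.64.0 - 117.25.79.255) -> Router E
More-specific entries that do NOT match:
  117.25.65.132/30 (117.25.65.132 - 117.25.65.135) does not contain 117.25.65.129
  117.25.65.192/29 (117.25.65.192 - 117.25.65.199) does not contain 117.25.65.129
  117.25.65.144/28 (117.25.65.144 - 117.25.65.159) does not contain 117.25.65.129
  117.25.97.128/27 (117.25.97.128 - 117.25.97.159) does not contain 117.25.65.129
  117.25.1.128/27 (117.25.1.128 - 117.25.1.159) does not contain 117.25.65.129
  117.25.65.0/26 (117.25.65.0 - 117.25.65.63) does not contain 117.25.65.129
  117.25.66.0/23 (117.25.66.0 - 117.25.67.255) does not contain 117.25.65.129
  117.25.96.0/22 (117.25.96.0 - 117.25.99.255) does not contain 117.25.65.129
  117.25.192.0/21 (117.25.192.0 - 117.25.199.255) does not contain 117.25.65.129
  117.89.64.0/21 (117.89.64.0 - 117.89.71.255) does not contain 117.25.65.129
Longest matching prefix is /20 -> next hop Router E.

Router E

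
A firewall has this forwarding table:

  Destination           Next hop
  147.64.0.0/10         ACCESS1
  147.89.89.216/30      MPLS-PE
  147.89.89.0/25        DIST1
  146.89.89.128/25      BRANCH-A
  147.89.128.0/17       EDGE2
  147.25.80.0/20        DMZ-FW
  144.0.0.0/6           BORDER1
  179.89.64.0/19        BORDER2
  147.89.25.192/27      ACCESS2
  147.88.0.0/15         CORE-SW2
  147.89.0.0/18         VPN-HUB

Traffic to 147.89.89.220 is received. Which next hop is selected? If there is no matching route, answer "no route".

CORE-SW2

Routes whose prefix contains 147.89.89.220:
  144.0.0.0/6 (144.0.0.0 - 147.255.255.255) -> BORDER1
  147.64.0.0/10 (147.64.0.0 - 147.127.255.255) -> ACCESS1
  147.88.0.0/15 (147.88.0.0 - 147.89.255.255) -> CORE-SW2
More-specific entries that do NOT match:
  147.89.89.216/30 (147.89.89.216 - 147.89.89.219) does not contain 147.89.89.220
  147.89.25.192/27 (147.89.25.192 - 147.89.25.223) does not contain 147.89.89.220
  147.89.89.0/25 (147.89.89.0 - 147.89.89.127) does not contain 147.89.89.220
  146.89.89.128/25 (146.89.89.128 - 146.89.89.255) does not contain 147.89.89.220
  147.25.80.0/20 (147.25.80.0 - 147.25.95.255) does not contain 147.89.89.220
  179.89.64.0/19 (179.89.64.0 - 179.89.95.255) does not contain 147.89.89.220
  147.89.0.0/18 (147.89.0.0 - 147.89.63.255) does not contain 147.89.89.220
  147.89.128.0/17 (147.89.128.0 - 147.89.255.255) does not contain 147.89.89.220
Longest matching prefix is /15 -> next hop CORE-SW2.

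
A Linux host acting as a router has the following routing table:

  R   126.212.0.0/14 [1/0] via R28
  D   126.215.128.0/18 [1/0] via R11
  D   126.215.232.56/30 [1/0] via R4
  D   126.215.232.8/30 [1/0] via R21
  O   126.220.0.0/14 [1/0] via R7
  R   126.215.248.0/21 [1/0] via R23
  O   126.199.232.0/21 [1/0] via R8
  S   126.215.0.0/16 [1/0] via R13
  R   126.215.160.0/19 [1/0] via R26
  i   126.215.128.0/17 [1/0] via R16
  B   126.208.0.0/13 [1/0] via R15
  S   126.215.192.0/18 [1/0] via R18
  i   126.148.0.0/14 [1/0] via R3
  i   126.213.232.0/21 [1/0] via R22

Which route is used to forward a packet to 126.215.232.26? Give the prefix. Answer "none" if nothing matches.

Entries matching 126.215.232.26:
  126.208.0.0/13 (126.208.0.0 - 126.215.255.255)
  126.212.0.0/14 (126.212.0.0 - 126.215.255.255)
  126.215.0.0/16 (126.215.0.0 - 126.215.255.255)
  126.215.128.0/17 (126.215.128.0 - 126.215.255.255)
  126.215.192.0/18 (126.215.192.0 - 126.215.255.255)
Most specific is 126.215.192.0/18.

126.215.192.0/18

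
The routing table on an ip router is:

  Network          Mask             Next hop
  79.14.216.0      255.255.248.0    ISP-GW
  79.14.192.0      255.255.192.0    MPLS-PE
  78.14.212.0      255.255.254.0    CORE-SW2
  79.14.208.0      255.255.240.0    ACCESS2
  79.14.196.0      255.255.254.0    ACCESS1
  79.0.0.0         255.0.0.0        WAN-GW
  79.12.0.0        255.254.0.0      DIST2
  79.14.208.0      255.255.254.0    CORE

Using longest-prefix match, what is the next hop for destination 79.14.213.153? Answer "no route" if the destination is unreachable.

Routes whose prefix contains 79.14.213.153:
  79.0.0.0/8 (79.0.0.0 - 79.255.255.255) -> WAN-GW
  79.14.192.0/18 (79.14.192.0 - 79.14.255.255) -> MPLS-PE
  79.14.208.0/20 (79.14.208.0 - 79.14.223.255) -> ACCESS2
More-specific entries that do NOT match:
  78.14.212.0/23 (78.14.212.0 - 78.14.213.255) does not contain 79.14.213.153
  79.14.196.0/23 (79.14.196.0 - 79.14.197.255) does not contain 79.14.213.153
  79.14.208.0/23 (79.14.208.0 - 79.14.209.255) does not contain 79.14.213.153
  79.14.216.0/21 (79.14.216.0 - 79.14.223.255) does not contain 79.14.213.153
Longest matching prefix is /20 -> next hop ACCESS2.

ACCESS2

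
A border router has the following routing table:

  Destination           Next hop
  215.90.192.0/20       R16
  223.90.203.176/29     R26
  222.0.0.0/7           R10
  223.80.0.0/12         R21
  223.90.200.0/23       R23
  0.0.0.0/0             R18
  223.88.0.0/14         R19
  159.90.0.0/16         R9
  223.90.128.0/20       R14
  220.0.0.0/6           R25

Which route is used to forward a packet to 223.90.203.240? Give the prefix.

Entries matching 223.90.203.240:
  0.0.0.0/0 (default, matches everything)
  220.0.0.0/6 (220.0.0.0 - 223.255.255.255)
  222.0.0.0/7 (222.0.0.0 - 223.255.255.255)
  223.80.0.0/12 (223.80.0.0 - 223.95.255.255)
  223.88.0.0/14 (223.88.0.0 - 223.91.255.255)
Most specific is 223.88.0.0/14.

223.88.0.0/14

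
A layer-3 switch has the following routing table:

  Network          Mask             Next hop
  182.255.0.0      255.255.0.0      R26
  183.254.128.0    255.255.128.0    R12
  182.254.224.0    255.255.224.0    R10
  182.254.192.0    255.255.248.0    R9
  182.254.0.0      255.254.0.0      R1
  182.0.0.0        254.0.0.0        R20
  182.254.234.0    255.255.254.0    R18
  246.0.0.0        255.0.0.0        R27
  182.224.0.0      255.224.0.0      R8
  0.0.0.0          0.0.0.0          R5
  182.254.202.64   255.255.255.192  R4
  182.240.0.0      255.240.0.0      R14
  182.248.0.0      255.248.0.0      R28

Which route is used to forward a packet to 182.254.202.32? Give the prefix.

182.254.0.0/15

Entries matching 182.254.202.32:
  0.0.0.0/0 (default, matches everything)
  182.0.0.0/7 (182.0.0.0 - 183.255.255.255)
  182.224.0.0/11 (182.224.0.0 - 182.255.255.255)
  182.240.0.0/12 (182.240.0.0 - 182.255.255.255)
  182.248.0.0/13 (182.248.0.0 - 182.255.255.255)
  182.254.0.0/15 (182.254.0.0 - 182.255.255.255)
Most specific is 182.254.0.0/15.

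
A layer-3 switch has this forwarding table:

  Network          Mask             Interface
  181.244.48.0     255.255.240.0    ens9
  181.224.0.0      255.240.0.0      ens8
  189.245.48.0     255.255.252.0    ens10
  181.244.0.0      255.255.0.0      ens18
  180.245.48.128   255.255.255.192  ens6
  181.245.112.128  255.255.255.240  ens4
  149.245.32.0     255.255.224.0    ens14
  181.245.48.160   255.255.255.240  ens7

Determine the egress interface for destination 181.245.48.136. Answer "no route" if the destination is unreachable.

no route

No entry's prefix contains 181.245.48.136; there is no default route.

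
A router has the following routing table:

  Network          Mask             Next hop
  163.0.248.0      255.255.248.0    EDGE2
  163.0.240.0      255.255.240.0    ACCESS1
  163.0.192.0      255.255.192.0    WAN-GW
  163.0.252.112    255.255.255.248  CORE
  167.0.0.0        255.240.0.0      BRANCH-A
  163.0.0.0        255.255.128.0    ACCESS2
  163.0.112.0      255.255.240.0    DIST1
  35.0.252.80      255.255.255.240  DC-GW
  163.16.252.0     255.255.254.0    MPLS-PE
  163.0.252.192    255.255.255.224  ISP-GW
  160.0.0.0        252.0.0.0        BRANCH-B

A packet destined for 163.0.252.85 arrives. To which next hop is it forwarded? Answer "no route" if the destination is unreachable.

EDGE2

Routes whose prefix contains 163.0.252.85:
  160.0.0.0/6 (160.0.0.0 - 163.255.255.255) -> BRANCH-B
  163.0.192.0/18 (163.0.192.0 - 163.0.255.255) -> WAN-GW
  163.0.240.0/20 (163.0.240.0 - 163.0.255.255) -> ACCESS1
  163.0.248.0/21 (163.0.248.0 - 163.0.255.255) -> EDGE2
More-specific entries that do NOT match:
  163.0.252.112/29 (163.0.252.112 - 163.0.252.119) does not contain 163.0.252.85
  35.0.252.80/28 (35.0.252.80 - 35.0.252.95) does not contain 163.0.252.85
  163.0.252.192/27 (163.0.252.192 - 163.0.252.223) does not contain 163.0.252.85
  163.16.252.0/23 (163.16.252.0 - 163.16.253.255) does not contain 163.0.252.85
Longest matching prefix is /21 -> next hop EDGE2.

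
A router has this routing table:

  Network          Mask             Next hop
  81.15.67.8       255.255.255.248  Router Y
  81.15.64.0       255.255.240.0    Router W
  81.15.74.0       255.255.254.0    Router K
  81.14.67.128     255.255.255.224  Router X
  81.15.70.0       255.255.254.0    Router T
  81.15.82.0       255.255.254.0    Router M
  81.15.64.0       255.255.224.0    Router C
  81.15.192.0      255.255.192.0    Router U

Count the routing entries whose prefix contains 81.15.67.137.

Prefixes containing 81.15.67.137:
  81.15.64.0/19 (81.15.64.0 - 81.15.95.255)
  81.15.64.0/20 (81.15.64.0 - 81.15.79.255)
Total matching entries: 2.

2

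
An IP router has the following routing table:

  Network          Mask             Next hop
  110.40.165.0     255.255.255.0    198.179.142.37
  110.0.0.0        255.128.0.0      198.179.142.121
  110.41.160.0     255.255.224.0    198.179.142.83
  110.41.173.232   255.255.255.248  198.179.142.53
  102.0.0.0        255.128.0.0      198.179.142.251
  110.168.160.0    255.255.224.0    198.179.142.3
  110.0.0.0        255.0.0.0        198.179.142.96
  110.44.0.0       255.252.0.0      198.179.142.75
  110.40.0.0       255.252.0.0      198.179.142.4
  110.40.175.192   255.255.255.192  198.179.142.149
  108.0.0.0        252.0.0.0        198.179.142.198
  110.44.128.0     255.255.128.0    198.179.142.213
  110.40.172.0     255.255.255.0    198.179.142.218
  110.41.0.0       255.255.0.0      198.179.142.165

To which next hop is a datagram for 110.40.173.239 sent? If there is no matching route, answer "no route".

Routes whose prefix contains 110.40.173.239:
  108.0.0.0/6 (108.0.0.0 - 111.255.255.255) -> 198.179.142.198
  110.0.0.0/8 (110.0.0.0 - 110.255.255.255) -> 198.179.142.96
  110.0.0.0/9 (110.0.0.0 - 110.127.255.255) -> 198.179.142.121
  110.40.0.0/14 (110.40.0.0 - 110.43.255.255) -> 198.179.142.4
More-specific entries that do NOT match:
  110.41.173.232/29 (110.41.173.232 - 110.41.173.239) does not contain 110.40.173.239
  110.40.175.192/26 (110.40.175.192 - 110.40.175.255) does not contain 110.40.173.239
  110.40.165.0/24 (110.40.165.0 - 110.40.165.255) does not contain 110.40.173.239
  110.40.172.0/24 (110.40.172.0 - 110.40.172.255) does not contain 110.40.173.239
  110.41.160.0/19 (110.41.160.0 - 110.41.191.255) does not contain 110.40.173.239
  110.168.160.0/19 (110.168.160.0 - 110.168.191.255) does not contain 110.40.173.239
  110.44.128.0/17 (110.44.128.0 - 110.44.255.255) does not contain 110.40.173.239
  110.41.0.0/16 (110.41.0.0 - 110.41.255.255) does not contain 110.40.173.239
Longest matching prefix is /14 -> next hop 198.179.142.4.

198.179.142.4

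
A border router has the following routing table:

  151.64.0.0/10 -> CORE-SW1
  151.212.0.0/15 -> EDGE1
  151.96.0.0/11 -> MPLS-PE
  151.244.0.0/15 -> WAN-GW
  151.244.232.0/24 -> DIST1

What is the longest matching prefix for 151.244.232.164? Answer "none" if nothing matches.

Entries matching 151.244.232.164:
  151.244.0.0/15 (151.244.0.0 - 151.245.255.255)
  151.244.232.0/24 (151.244.232.0 - 151.244.232.255)
Most specific is 151.244.232.0/24.

151.244.232.0/24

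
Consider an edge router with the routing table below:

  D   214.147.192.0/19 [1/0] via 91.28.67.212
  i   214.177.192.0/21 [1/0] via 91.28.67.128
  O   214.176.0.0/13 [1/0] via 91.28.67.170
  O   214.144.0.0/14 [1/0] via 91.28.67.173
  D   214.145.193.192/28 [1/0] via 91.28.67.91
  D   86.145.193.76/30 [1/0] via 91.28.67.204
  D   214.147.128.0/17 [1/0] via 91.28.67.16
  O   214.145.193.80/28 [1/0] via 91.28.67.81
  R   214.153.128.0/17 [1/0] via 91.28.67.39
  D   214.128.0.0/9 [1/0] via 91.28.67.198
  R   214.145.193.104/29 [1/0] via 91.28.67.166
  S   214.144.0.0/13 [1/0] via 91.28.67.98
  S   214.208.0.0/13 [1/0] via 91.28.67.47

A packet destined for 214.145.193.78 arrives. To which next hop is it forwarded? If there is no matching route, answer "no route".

91.28.67.173

Routes whose prefix contains 214.145.193.78:
  214.128.0.0/9 (214.128.0.0 - 214.255.255.255) -> 91.28.67.198
  214.144.0.0/13 (214.144.0.0 - 214.151.255.255) -> 91.28.67.98
  214.144.0.0/14 (214.144.0.0 - 214.147.255.255) -> 91.28.67.173
More-specific entries that do NOT match:
  86.145.193.76/30 (86.145.193.76 - 86.145.193.79) does not contain 214.145.193.78
  214.145.193.104/29 (214.145.193.104 - 214.145.193.111) does not contain 214.145.193.78
  214.145.193.192/28 (214.145.193.192 - 214.145.193.207) does not contain 214.145.193.78
  214.145.193.80/28 (214.145.193.80 - 214.145.193.95) does not contain 214.145.193.78
  214.177.192.0/21 (214.177.192.0 - 214.177.199.255) does not contain 214.145.193.78
  214.147.192.0/19 (214.147.192.0 - 214.147.223.255) does not contain 214.145.193.78
  214.147.128.0/17 (214.147.128.0 - 214.147.255.255) does not contain 214.145.193.78
  214.153.128.0/17 (214.153.128.0 - 214.153.255.255) does not contain 214.145.193.78
Longest matching prefix is /14 -> next hop 91.28.67.173.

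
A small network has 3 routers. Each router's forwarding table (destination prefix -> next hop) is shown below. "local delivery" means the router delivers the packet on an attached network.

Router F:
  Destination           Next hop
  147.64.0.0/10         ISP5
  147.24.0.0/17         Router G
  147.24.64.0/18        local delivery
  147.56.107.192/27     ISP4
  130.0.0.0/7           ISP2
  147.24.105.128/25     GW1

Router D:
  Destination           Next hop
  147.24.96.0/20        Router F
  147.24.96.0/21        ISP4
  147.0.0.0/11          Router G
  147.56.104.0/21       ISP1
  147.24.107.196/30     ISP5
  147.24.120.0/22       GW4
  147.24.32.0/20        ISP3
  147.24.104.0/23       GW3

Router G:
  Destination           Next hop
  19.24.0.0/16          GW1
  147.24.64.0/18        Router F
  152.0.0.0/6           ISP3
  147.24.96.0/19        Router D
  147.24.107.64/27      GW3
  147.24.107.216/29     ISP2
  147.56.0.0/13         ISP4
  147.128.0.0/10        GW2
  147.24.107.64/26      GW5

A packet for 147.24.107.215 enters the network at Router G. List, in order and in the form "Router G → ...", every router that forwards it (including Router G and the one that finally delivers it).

At Router G: longest match for 147.24.107.215 is 147.24.96.0/19 -> Router D
At Router D: longest match for 147.24.107.215 is 147.24.96.0/20 -> Router F
At Router F: longest match for 147.24.107.215 is 147.24.64.0/18 -> local delivery

Router G → Router D → Router F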